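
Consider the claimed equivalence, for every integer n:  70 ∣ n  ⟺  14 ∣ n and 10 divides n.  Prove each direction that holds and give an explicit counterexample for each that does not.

(⟹) If 70 ∣ n, write n = 70q. Since 70 = 5·14, n = 14·(5q), so 14 ∣ n; and since 70 = 7·10, n = 10·(7q), so 10 ∣ n.

(⟸) Suppose 14 ∣ n and 10 ∣ n. Any common multiple of 14 and 10 is a multiple of their lcm; here lcm(14, 10) = 14·10/gcd(14, 10) = 140/2 = 70, so 70 ∣ n.

Both implications hold.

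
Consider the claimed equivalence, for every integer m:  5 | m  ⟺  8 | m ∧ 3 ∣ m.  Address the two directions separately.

Neither direction holds.

(⟹) This fails: take m = 5. Certainly 5 ∣ 5, but 8 ∤ 5.

(⟸) This fails: take m = 24. Both 8 ∣ 24 and 3 ∣ 24, yet 24 is not a multiple of 5 (since 24 = 4·5 + 4), so 5 ∤ 24.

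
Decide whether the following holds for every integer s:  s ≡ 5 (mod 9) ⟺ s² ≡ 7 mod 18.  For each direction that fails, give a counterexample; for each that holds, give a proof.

Both directions fail.

(→) This fails: take s = 14. Then 14 ≡ 5 (mod 9), but 14² = 196 ≡ 16 (mod 18), not 7.

(←) This fails: take s = 13. Then 13² = 169 ≡ 7 (mod 18), yet 13 ≡ 4 (mod 9), not 5.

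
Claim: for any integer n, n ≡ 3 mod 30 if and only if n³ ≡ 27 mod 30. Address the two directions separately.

(⟹) Suppose n ≡ 3 mod 30. Write n = 30j + 3. Then (30j + 3)³ = 27000j³ + 8100j² + 810j + 27 = 30(900j³ + 270j² + 27j) + 27, so n³ ≡ 27 (mod 30).

(⟸) Conversely, suppose n³ ≡ 27 (mod 30). The only residue r in {0, …, 29} with r³ ≡ 27 (mod 30) is r = 3, so n ≡ 3 (mod 30).

Equivalent; both directions hold.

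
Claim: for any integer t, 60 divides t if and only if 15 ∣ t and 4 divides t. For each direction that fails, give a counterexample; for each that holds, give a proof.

Both implications hold.

Forward direction. If 60 ∣ t, write t = 60q. Since 60 = 4·15, t = 15·(4q), so 15 ∣ t; and since 60 = 15·4, t = 4·(15q), so 4 ∣ t.

Converse. Suppose 15 ∣ t and 4 ∣ t. Any common multiple of 15 and 4 is a multiple of their lcm; here gcd(15, 4) = 1, so lcm(15, 4) = 15·4 = 60, so 60 ∣ t.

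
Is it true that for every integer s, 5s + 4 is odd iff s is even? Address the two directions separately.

[⇒] This fails: s = 5 gives 5s + 4 = 29, which is odd, but 5 is odd, not even.

[⇐] This also fails: s = 0 is even, but 5s + 4 = 4 is even, not odd.

Both directions fail.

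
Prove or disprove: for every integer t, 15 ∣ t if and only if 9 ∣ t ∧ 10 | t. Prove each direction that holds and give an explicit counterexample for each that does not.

[⇒] This fails: take t = 15. Certainly 15 ∣ 15, but 9 ∤ 15.

[⇐] Suppose 9 ∣ t and 10 ∣ t. Any common multiple of 9 and 10 is a multiple of their lcm; here gcd(9, 10) = 1, so lcm(9, 10) = 9·10 = 90, so 90 ∣ t. Since 15 ∣ 90, it follows that 15 ∣ t.

Only the converse holds.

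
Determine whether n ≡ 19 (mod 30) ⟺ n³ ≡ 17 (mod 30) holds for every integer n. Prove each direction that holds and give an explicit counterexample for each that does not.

(⟹) This fails: take n = 19. Then 19 ≡ 19 (mod 30), but 19³ = 6859 ≡ 19 (mod 30), not 17.

(⟸) This fails: take n = 23. Then 23³ = 12167 ≡ 17 (mod 30), yet 23 ≡ 23 (mod 30), not 19.

Both directions fail.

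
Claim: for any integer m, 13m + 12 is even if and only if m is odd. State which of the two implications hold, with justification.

[⇒] This fails: m = 6 gives 13m + 12 = 90, which is even, but 6 is even, not odd.

[⇐] This also fails: m = 3 is odd, but 13m + 12 = 51 is odd, not even.

Neither direction holds.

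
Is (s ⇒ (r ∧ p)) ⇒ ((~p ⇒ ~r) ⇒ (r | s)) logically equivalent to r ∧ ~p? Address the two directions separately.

Only the reverse direction holds.

Forward direction. This fails. Under p = T, r = T, s = F, the left side is true but the right side is false.

Converse. Assume the antecedent. If p is true, the antecedent cannot hold. If p is false, the antecedent forces (p = F, r = T, s = F) or (p = F, r = T, s = T), and the consequent holds there. Either way the consequent holds.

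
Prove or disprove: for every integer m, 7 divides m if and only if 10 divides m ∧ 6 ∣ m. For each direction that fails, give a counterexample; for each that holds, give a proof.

(⇒) fails and (⇐) fails.

Forward direction. This fails: take m = 7. Certainly 7 ∣ 7, but 10 ∤ 7.

Converse. This fails: take m = 30. Both 10 ∣ 30 and 6 ∣ 30, yet 30 is not a multiple of 7 (since 30 = 4·7 + 2), so 7 ∤ 30.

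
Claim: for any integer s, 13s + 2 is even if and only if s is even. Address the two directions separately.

Both directions hold; the statement is true.

Forward direction. Suppose 13s + 2 is even. Since 13 is odd, 13s and s have the same parity, so 13s + 2 ≡ s + 2 (mod 2). As 2 is even, 13s + 2 is even exactly when s is even. Thus s is even.

Converse. Suppose s is even; write s = 2j. Then 13s + 2 = 13·(2j) + 2 = 2·13j + 2, which is even.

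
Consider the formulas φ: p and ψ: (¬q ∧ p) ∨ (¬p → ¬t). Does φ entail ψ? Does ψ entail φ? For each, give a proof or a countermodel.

(⇒) holds; (⇐) fails.

Forward direction. Assume the antecedent. If p is true, (¬q ∧ p) ∨ (¬p → ¬t) reduces to true regardless of the other variables. If p is false, the antecedent cannot hold. Either way (¬q ∧ p) ∨ (¬p → ¬t) holds.

Converse. This fails. Under p = F, q = F, t = F, the left side is false but the right side is true.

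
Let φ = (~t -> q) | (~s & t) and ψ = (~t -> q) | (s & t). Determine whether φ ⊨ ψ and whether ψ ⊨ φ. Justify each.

(⟹) Assume the antecedent. If t is true, (~t -> q) | (s & t) reduces to true regardless of the other variables. If t is false, the antecedent forces (t = F, s = F, q = T) or (t = F, s = T, q = T), and (~t -> q) | (s & t) holds there. Either way (~t -> q) | (s & t) holds.

(⟸) Assume the antecedent. If t is true, (~t -> q) | (~s & t) reduces to true regardless of the other variables. If t is false, the antecedent forces (t = F, s = F, q = T) or (t = F, s = T, q = T), and (~t -> q) | (~s & t) holds there. Either way (~t -> q) | (~s & t) holds.

Both directions hold; the statement is true.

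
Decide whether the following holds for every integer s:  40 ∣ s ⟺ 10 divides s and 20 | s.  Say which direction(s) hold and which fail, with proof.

Not equivalent: only (⇒) holds.

Forward direction. If 40 ∣ s, write s = 40q. Since 40 = 4·10, s = 10·(4q), so 10 ∣ s; and since 40 = 2·20, s = 20·(2q), so 20 ∣ s.

Converse. This fails: take s = 20. Both 10 ∣ 20 and 20 ∣ 20, yet 20 is not a multiple of 40 (since 20 = 0·40 + 20), so 40 ∤ 20.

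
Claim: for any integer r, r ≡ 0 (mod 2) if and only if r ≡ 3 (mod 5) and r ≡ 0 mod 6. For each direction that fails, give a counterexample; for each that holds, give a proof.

(⇐) If r ≡ 3 (mod 5) and r ≡ 0 (mod 6), then by the Chinese remainder theorem r ≡ 18 (mod 30). Since 18 ≡ 0 (mod 2) and 2 ∣ 30, we get r ≡ 0 (mod 2).

(⇒) This fails: r = 0 gives 0 ≡ 0 (mod 2) but 0 ≡ 0 (mod 5), so the conjunction on the right does not hold.

Not equivalent: only (⇐) holds.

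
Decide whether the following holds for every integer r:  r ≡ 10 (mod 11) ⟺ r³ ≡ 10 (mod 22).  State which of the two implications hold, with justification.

Not equivalent: only (⇐) holds.

(⇐) The residues r modulo 22 with r³ ≡ 10 (mod 22) are exactly {10}, and each is ≡ 10 (mod 11).

(⇒) This fails: take r = 21. Then 21 ≡ 10 (mod 11), but 21³ = 9261 ≡ 21 (mod 22), not 10.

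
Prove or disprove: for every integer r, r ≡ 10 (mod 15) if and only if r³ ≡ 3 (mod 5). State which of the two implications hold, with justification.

[⇒] This fails: take r = 10. Then 10 ≡ 10 (mod 15), but 10³ = 1000 ≡ 0 (mod 5), not 3.

[⇐] This fails: take r = 2. Then 2³ = 8 ≡ 3 (mod 5), yet 2 ≡ 2 (mod 15), not 10.

Neither implication holds.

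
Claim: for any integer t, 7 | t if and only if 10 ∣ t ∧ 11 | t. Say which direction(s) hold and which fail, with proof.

Neither implication holds.

[⇒] This fails: take t = 7. Certainly 7 ∣ 7, but 10 ∤ 7.

[⇐] This fails: take t = 110. Both 10 ∣ 110 and 11 ∣ 110, yet 110 is not a multiple of 7 (since 110 = 15·7 + 5), so 7 ∤ 110.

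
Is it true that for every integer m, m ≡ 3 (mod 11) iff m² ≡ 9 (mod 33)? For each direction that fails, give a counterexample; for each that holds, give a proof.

Both directions fail.

Forward direction. This fails: take m = 14. Then 14 ≡ 3 (mod 11), but 14² = 196 ≡ 31 (mod 33), not 9.

Converse. This fails: take m = 30. Then 30² = 900 ≡ 9 (mod 33), yet 30 ≡ 8 (mod 11), not 3.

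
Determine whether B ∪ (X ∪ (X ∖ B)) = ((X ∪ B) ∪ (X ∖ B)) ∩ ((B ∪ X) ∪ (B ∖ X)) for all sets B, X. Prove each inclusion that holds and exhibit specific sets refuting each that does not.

(⟹) Let x ∈ B ∪ (X ∪ (X ∖ B)). Then either x ∈ B and x ∉ X; or x ∈ X and x ∉ B; or x ∈ B ∩ X. In each case x ∈ ((X ∪ B) ∪ (X ∖ B)) ∩ ((B ∪ X) ∪ (B ∖ X)), so B ∪ (X ∪ (X ∖ B)) ⊆ ((X ∪ B) ∪ (X ∖ B)) ∩ ((B ∪ X) ∪ (B ∖ X)).

(⟸) Let x ∈ ((X ∪ B) ∪ (X ∖ B)) ∩ ((B ∪ X) ∪ (B ∖ X)). Then either x ∈ B and x ∉ X; or x ∈ X and x ∉ B; or x ∈ B ∩ X. In each case x ∈ B ∪ (X ∪ (X ∖ B)), so ((X ∪ B) ∪ (X ∖ B)) ∩ ((B ∪ X) ∪ (B ∖ X)) ⊆ B ∪ (X ∪ (X ∖ B)).

Both inclusions hold.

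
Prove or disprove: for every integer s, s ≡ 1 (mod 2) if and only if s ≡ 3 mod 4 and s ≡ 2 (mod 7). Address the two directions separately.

[⇒] This fails: s = 1 gives 1 ≡ 1 (mod 2) but 1 ≡ 1 (mod 4), so the conjunction on the right does not hold.

[⇐] Conversely, if s ≡ 3 (mod 4) and s ≡ 2 (mod 7), then by the Chinese remainder theorem s ≡ 23 (mod 28). Since 23 ≡ 1 (mod 2) and 2 ∣ 28, we get s ≡ 1 (mod 2).

Only the converse holds.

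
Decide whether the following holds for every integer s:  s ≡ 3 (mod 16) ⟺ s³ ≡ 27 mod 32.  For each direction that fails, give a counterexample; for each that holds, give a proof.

Forward direction. This fails: take s = 19. Then 19 ≡ 3 (mod 16), but 19³ = 6859 ≡ 11 (mod 32), not 27.

Converse. The residues r modulo 32 with r³ ≡ 27 (mod 32) are exactly {3}, and each is ≡ 3 (mod 16).

Only the converse holds.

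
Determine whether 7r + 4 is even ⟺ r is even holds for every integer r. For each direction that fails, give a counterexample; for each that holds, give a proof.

(⇒) Suppose 7r + 4 is even. Since 7 is odd, 7r and r have the same parity, so 7r + 4 ≡ r + 4 (mod 2). As 4 is even, 7r + 4 is even exactly when r is even. Thus r is even.

(⇐) Conversely, suppose r is even; write r = 2j. Then 7r + 4 = 7·(2j) + 4 = 2·7j + 4, which is even.

The biconditional holds.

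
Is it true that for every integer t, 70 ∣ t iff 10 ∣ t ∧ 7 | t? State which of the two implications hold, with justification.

Both directions hold.

(⇒) If 70 ∣ t, write t = 70q. Since 70 = 7·10, t = 10·(7q), so 10 ∣ t; and since 70 = 10·7, t = 7·(10q), so 7 ∣ t.

(⇐) Suppose 10 ∣ t and 7 ∣ t. Any common multiple of 10 and 7 is a multiple of their lcm; here gcd(10, 7) = 1, so lcm(10, 7) = 10·7 = 70, so 70 ∣ t.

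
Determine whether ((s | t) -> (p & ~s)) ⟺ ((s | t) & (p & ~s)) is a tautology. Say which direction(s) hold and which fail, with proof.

Not equivalent: only (⇐) holds.

[⇒] This fails. Under t = F, p = F, s = F, the left side is true but the right side is false.

[⇐] Assume the antecedent. If t is true, the antecedent forces (t = T, p = T, s = F), and (s | t) -> (p & ~s) holds there. If t is false, the antecedent cannot hold. Either way (s | t) -> (p & ~s) holds.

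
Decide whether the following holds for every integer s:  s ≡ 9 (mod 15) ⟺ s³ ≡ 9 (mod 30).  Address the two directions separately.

(⇐) The residues r modulo 30 with r³ ≡ 9 (mod 30) are exactly {9}, and each is ≡ 9 (mod 15).

(⇒) This fails: take s = 24. Then 24 ≡ 9 (mod 15), but 24³ = 13824 ≡ 24 (mod 30), not 9.

Not equivalent: only (⇐) holds.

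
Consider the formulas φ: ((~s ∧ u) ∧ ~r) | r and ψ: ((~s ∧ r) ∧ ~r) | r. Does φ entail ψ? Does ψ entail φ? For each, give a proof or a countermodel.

(→) This fails. Under u = T, s = F, r = F, the left side is true but the right side is false.

(←) Assume the antecedent. If u is true, the antecedent forces (u = T, s = F, r = T) or (u = T, s = T, r = T), and ((~s ∧ u) ∧ ~r) | r holds there. If u is false, the antecedent forces (u = F, s = F, r = T) or (u = F, s = T, r = T), and ((~s ∧ u) ∧ ~r) | r holds there. Either way ((~s ∧ u) ∧ ~r) | r holds.

Only the converse holds.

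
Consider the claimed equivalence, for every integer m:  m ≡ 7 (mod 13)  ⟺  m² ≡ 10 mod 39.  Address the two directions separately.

[⇒] This fails: take m = 33. Then 33 ≡ 7 (mod 13), but 33² = 1089 ≡ 36 (mod 39), not 10.

[⇐] This fails: take m = 19. Then 19² = 361 ≡ 10 (mod 39), yet 19 ≡ 6 (mod 13), not 7.

Neither implication holds.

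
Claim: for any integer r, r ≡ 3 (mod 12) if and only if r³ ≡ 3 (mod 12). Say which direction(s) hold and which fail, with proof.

Forward direction. Suppose r ≡ 3 (mod 12). Write r = 12j + 3. Then (12j + 3)³ = 1728j³ + 1296j² + 324j + 27 = 12(144j³ + 108j² + 27j + 2) + 3, so r³ ≡ 3 (mod 12).

Converse. For the converse, argue contrapositively. If r ≢ 3 (mod 12), then r is congruent to one of 0, 1, 2, 4, 5, 6, 7, 8, 9, 10, 11 modulo 12, and these give r³ ≡ 0, 1, 8, 4, 5, 0, 7, 8, 9, 4, 11 respectively — never 3.

Both directions hold.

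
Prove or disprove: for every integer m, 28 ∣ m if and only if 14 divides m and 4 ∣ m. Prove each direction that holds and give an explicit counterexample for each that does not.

Forward direction. If 28 ∣ m, write m = 28q. Since 28 = 2·14, m = 14·(2q), so 14 ∣ m; and since 28 = 7·4, m = 4·(7q), so 4 ∣ m.

Converse. Suppose 14 ∣ m and 4 ∣ m. Any common multiple of 14 and 4 is a multiple of their lcm; here lcm(14, 4) = 14·4/gcd(14, 4) = 56/2 = 28, so 28 ∣ m.

Both directions hold.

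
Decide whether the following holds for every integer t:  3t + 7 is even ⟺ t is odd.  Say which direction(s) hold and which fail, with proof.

Equivalent; both directions hold.

Forward direction. Suppose 3t + 7 is even. Since 3 is odd, 3t and t have the same parity, so 3t + 7 ≡ t + 7 (mod 2). As 7 is odd, 3t + 7 is even exactly when t is odd. Thus t is odd.

Converse. Suppose t is odd; write t = 2j + 1. Then 3t + 7 = 3·(2j + 1) + 7 = 2·3j + 10, which is even.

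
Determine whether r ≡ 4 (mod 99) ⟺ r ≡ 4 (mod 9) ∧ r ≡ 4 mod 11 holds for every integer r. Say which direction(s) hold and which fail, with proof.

[⇒] Suppose r ≡ 4 (mod 99); write r = 99j + 4. Since 9 ∣ 99, reducing mod 9 gives r ≡ 4 (mod 9); since 11 ∣ 99, reducing mod 11 gives r ≡ 4 (mod 11).

[⇐] Conversely, if r ≡ 4 (mod 9) and r ≡ 4 (mod 11), then by the Chinese remainder theorem r ≡ 4 (mod 99). This is exactly r ≡ 4 (mod 99).

Both implications hold.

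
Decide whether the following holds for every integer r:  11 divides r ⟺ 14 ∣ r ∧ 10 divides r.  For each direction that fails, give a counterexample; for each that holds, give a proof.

(⇒) fails and (⇐) fails.

[⇒] This fails: take r = 11. Certainly 11 ∣ 11, but 14 ∤ 11.

[⇐] This fails: take r = 70. Both 14 ∣ 70 and 10 ∣ 70, yet 70 is not a multiple of 11 (since 70 = 6·11 + 4), so 11 ∤ 70.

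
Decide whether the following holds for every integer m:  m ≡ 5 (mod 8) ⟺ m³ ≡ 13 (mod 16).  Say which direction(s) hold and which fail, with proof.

The forward direction fails; the converse holds.

[⇒] This fails: take m = 13. Then 13 ≡ 5 (mod 8), but 13³ = 2197 ≡ 5 (mod 16), not 13.

[⇐] Conversely, the residues r modulo 16 with r³ ≡ 13 (mod 16) are exactly {5}, and each is ≡ 5 (mod 8).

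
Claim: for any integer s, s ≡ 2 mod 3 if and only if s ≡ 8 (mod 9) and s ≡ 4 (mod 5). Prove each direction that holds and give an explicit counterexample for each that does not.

[⇒] This fails: s = 32 gives 32 ≡ 2 (mod 3) but 32 ≡ 5 (mod 9), so the conjunction on the right does not hold.

[⇐] Conversely, if s ≡ 8 (mod 9) and s ≡ 4 (mod 5), then by the Chinese remainder theorem s ≡ 44 (mod 45). Since 44 ≡ 2 (mod 3) and 3 ∣ 45, we get s ≡ 2 (mod 3).

(⇒) fails; (⇐) holds.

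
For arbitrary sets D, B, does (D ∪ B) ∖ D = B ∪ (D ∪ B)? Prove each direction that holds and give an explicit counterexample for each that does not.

(⟸) This inclusion fails. Take D = {1}, B = ∅; then 1 ∈ B ∪ (D ∪ B) but 1 ∉ (D ∪ B) ∖ D.

(⟹) Let x ∈ (D ∪ B) ∖ D. Then x ∈ B and x ∉ D, from which x ∈ B ∪ (D ∪ B).

(⊆) holds; (⊇) fails.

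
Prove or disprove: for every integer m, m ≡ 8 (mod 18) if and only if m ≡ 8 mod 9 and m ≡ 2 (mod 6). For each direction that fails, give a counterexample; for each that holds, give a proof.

Equivalent; both directions hold.

[⇒] Suppose m ≡ 8 (mod 18); write m = 18j + 8. Since 9 ∣ 18, reducing mod 9 gives m ≡ 8 (mod 9); since 6 ∣ 18, reducing mod 6 gives m ≡ 8 ≡ 2 (mod 6).

[⇐] Conversely, if m ≡ 8 (mod 9) and m ≡ 2 (mod 6), then by the Chinese remainder theorem m ≡ 8 (mod 18). This is exactly m ≡ 8 (mod 18).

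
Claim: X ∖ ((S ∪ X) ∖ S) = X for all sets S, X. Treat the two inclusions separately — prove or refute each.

(⊆) holds; (⊇) fails.

(⟸) This inclusion fails. Take S = ∅, X = {1}; then 1 ∈ X but 1 ∉ X ∖ ((S ∪ X) ∖ S).

(⟹) Let x ∈ X ∖ ((S ∪ X) ∖ S). Then x ∈ S ∩ X, from which x ∈ X.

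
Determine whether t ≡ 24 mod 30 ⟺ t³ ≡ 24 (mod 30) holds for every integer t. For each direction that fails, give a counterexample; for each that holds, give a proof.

[⇐] Suppose t³ ≡ 24 (mod 30). The only residue r in {0, …, 29} with r³ ≡ 24 (mod 30) is r = 24, so t ≡ 24 (mod 30).

[⇒] Suppose t ≡ 24 mod 30. Write t = 30j + 24. Then (30j + 24)³ = 27000j³ + 64800j² + 51840j + 13824 = 30(900j³ + 2160j² + 1728j + 460) + 24, so t³ ≡ 24 (mod 30).

Both directions hold.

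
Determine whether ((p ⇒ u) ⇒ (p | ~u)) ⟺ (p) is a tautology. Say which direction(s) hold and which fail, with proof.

(⇒) fails; (⇐) holds.

Converse. Assume the antecedent. If p is true, (p ⇒ u) ⇒ (p | ~u) reduces to true regardless of the other variables. If p is false, the antecedent cannot hold. Either way (p ⇒ u) ⇒ (p | ~u) holds.

Forward direction. This fails. Under p = F, u = F, the left side is true but the right side is false.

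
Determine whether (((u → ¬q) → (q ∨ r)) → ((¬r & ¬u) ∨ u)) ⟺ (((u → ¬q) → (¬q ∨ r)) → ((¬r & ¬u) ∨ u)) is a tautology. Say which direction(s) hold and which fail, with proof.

The biconditional holds.

(→) Assume the antecedent. If u is true, the consequent reduces to true regardless of the other variables. If u is false, the antecedent forces (u = F, r = F, q = F) or (u = F, r = F, q = T), and the consequent holds there. Either way the consequent holds.

(←) Assume the antecedent. If u is true, the consequent reduces to true regardless of the other variables. If u is false, the antecedent forces (u = F, r = F, q = F) or (u = F, r = F, q = T), and the consequent holds there. Either way the consequent holds.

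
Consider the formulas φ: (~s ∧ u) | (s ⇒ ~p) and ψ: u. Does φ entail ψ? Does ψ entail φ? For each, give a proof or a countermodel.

Neither implication holds.

(→) This fails. Under u = F, s = F, p = F, the left side is true but the right side is false.

(←) This fails. Under u = T, s = T, p = T, the left side is false but the right side is true.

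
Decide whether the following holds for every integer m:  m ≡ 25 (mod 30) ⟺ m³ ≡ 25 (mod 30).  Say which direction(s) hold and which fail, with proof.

Both directions hold; the statement is true.

(⇐) Suppose m³ ≡ 25 (mod 30). The only residue r in {0, …, 29} with r³ ≡ 25 (mod 30) is r = 25, so m ≡ 25 (mod 30).

(⇒) Suppose m ≡ 25 (mod 30). Write m = 30j + 25. Then (30j + 25)³ = 27000j³ + 67500j² + 56250j + 15625 = 30(900j³ + 2250j² + 1875j + 520) + 25, so m³ ≡ 25 (mod 30).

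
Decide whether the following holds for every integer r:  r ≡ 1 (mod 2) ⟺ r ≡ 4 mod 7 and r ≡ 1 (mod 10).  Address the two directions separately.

Not equivalent: only (⇐) holds.

(⇐) If r ≡ 4 (mod 7) and r ≡ 1 (mod 10), then by the Chinese remainder theorem r ≡ 11 (mod 70). Since 11 ≡ 1 (mod 2) and 2 ∣ 70, we get r ≡ 1 (mod 2).

(⇒) This fails: r = 1 gives 1 ≡ 1 (mod 2) but 1 ≡ 1 (mod 7), so the conjunction on the right does not hold.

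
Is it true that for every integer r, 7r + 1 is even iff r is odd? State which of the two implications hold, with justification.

The biconditional holds.

(→) Suppose 7r + 1 is even. Since 7 is odd, 7r and r have the same parity, so 7r + 1 ≡ r + 1 (mod 2). As 1 is odd, 7r + 1 is even exactly when r is odd. Thus r is odd.

(←) Conversely, suppose r is odd; write r = 2j + 1. Then 7r + 1 = 7·(2j + 1) + 1 = 2·7j + 8, which is even.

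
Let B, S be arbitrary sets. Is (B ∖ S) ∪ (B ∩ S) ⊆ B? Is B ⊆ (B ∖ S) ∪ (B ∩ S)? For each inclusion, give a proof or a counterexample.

The two sets are equal.

Reverse inclusion. Let x ∈ B. Then either x ∈ B and x ∉ S; or x ∈ B ∩ S. In each case x ∈ (B ∖ S) ∪ (B ∩ S), so B ⊆ (B ∖ S) ∪ (B ∩ S).

Forward inclusion. Let x ∈ (B ∖ S) ∪ (B ∩ S). Then either x ∈ B and x ∉ S; or x ∈ B ∩ S. In each case x ∈ B, so (B ∖ S) ∪ (B ∩ S) ⊆ B.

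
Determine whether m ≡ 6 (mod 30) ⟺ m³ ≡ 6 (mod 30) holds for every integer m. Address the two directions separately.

[⇐] Suppose m³ ≡ 6 (mod 30). The only residue r in {0, …, 29} with r³ ≡ 6 (mod 30) is r = 6, so m ≡ 6 (mod 30).

[⇒] Suppose m ≡ 6 (mod 30). Write m = 30j + 6. Then (30j + 6)³ = 27000j³ + 16200j² + 3240j + 216 = 30(900j³ + 540j² + 108j + 7) + 6, so m³ ≡ 6 (mod 30).

Both directions hold; the statement is true.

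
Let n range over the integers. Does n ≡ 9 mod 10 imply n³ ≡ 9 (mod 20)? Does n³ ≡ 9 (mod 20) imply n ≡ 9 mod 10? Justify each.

Only the reverse direction holds.

[⇐] The residues r modulo 20 with r³ ≡ 9 (mod 20) are exactly {9}, and each is ≡ 9 (mod 10).

[⇒] This fails: take n = 19. Then 19 ≡ 9 (mod 10), but 19³ = 6859 ≡ 19 (mod 20), not 9.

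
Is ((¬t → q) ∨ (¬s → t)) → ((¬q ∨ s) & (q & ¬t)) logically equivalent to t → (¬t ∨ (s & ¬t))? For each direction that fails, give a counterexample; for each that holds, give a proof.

(→) Assume the antecedent. If s is true, the antecedent forces (s = T, t = F, q = T), and t → (¬t ∨ (s & ¬t)) holds there. If s is false, the antecedent forces (s = F, t = F, q = F), and t → (¬t ∨ (s & ¬t)) holds there. Either way t → (¬t ∨ (s & ¬t)) holds.

(←) This fails. Under s = T, t = F, q = F, the left side is false but the right side is true.

Only the forward direction holds.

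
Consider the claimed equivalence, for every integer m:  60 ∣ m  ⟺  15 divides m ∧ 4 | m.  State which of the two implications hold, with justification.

(→) If 60 ∣ m, write m = 60q. Since 60 = 4·15, m = 15·(4q), so 15 ∣ m; and since 60 = 15·4, m = 4·(15q), so 4 ∣ m.

(←) Suppose 15 ∣ m and 4 ∣ m. Any common multiple of 15 and 4 is a multiple of their lcm; here gcd(15, 4) = 1, so lcm(15, 4) = 15·4 = 60, so 60 ∣ m.

The biconditional holds.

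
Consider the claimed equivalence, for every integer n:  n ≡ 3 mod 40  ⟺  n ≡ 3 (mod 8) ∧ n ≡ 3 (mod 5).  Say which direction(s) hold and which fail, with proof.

(⇒) Suppose n ≡ 3 (mod 40); write n = 40j + 3. Since 8 ∣ 40, reducing mod 8 gives n ≡ 3 (mod 8); since 5 ∣ 40, reducing mod 5 gives n ≡ 3 (mod 5).

(⇐) Conversely, if n ≡ 3 (mod 8) and n ≡ 3 (mod 5), then by the Chinese remainder theorem n ≡ 3 (mod 40). This is exactly n ≡ 3 (mod 40).

Equivalent; both directions hold.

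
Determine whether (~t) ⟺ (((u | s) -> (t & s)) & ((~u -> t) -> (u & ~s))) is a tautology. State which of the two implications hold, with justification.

The forward direction fails; the converse holds.

[⇐] Assume the antecedent. If s is true, the antecedent cannot hold. If s is false, the antecedent forces (s = F, t = F, u = F), and ~t holds there. Either way ~t holds.

[⇒] This fails. Under s = T, t = F, u = F, the left side is true but the right side is false.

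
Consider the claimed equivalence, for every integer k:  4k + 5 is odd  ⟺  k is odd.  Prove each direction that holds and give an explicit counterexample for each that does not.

Forward direction. This fails: take k = 2. Then 4k + 5 = 13, which is odd, yet k = 2 is even, not odd.

Converse. Suppose k is odd. Since 4 is even, 4k is even for every k, so 4k + 5 has the same parity as 5, which is odd. Hence 4k + 5 is odd.

(⇒) fails; (⇐) holds.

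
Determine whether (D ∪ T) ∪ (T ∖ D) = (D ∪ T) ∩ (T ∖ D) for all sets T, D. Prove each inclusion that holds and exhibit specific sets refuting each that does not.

(⊇) Let x ∈ (D ∪ T) ∩ (T ∖ D). Then x ∈ T and x ∉ D, from which x ∈ (D ∪ T) ∪ (T ∖ D).

(⊆) This inclusion fails. Take T = ∅, D = {1}; then 1 ∈ (D ∪ T) ∪ (T ∖ D) but 1 ∉ (D ∪ T) ∩ (T ∖ D).

(⊆) fails; (⊇) holds.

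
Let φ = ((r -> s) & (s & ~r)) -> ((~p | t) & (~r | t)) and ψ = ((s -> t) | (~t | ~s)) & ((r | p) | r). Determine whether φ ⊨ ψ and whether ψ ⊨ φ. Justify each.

Both directions fail.

(⇒) This fails. Under s = F, r = F, p = F, t = F, the left side is true but the right side is false.

(⇐) This fails. Under s = T, r = F, p = T, t = F, the left side is false but the right side is true.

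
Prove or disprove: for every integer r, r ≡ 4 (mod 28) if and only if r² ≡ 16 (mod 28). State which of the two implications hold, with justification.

(→) Suppose r ≡ 4 (mod 28). Write r = 28j + 4. Then (28j + 4)² = 784j² + 224j + 16 = 28(28j² + 8j) + 16, so r² ≡ 16 (mod 28).

(←) This fails: take r = 10. Then 10² = 100 ≡ 16 (mod 28), yet 10 ≡ 10 (mod 28), not 4.

Only the forward direction holds.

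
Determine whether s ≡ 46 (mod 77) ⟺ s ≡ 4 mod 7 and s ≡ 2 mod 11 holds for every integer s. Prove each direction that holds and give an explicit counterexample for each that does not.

The biconditional holds.

(⟹) Suppose s ≡ 46 (mod 77); write s = 77j + 46. Since 7 ∣ 77, reducing mod 7 gives s ≡ 46 ≡ 4 (mod 7); since 11 ∣ 77, reducing mod 11 gives s ≡ 46 ≡ 2 (mod 11).

(⟸) Conversely, if s ≡ 4 (mod 7) and s ≡ 2 (mod 11), then by the Chinese remainder theorem s ≡ 46 (mod 77). This is exactly s ≡ 46 (mod 77).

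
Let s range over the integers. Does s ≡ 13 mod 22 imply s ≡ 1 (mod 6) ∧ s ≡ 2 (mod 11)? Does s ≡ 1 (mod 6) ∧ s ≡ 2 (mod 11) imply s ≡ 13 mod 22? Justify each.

Not equivalent: only (⇐) holds.

(⇒) This fails: s = 57 gives 57 ≡ 13 (mod 22) but 57 ≡ 3 (mod 6), so the conjunction on the right does not hold.

(⇐) Conversely, if s ≡ 1 (mod 6) and s ≡ 2 (mod 11), then by the Chinese remainder theorem s ≡ 13 (mod 66). Since 13 ≡ 13 (mod 22) and 22 ∣ 66, we get s ≡ 13 (mod 22).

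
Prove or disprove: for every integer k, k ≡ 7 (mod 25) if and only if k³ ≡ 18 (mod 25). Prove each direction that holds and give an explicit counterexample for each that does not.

Equivalent; both directions hold.

(⟹) Suppose k ≡ 7 (mod 25). Write k = 25j + 7. Then (25j + 7)³ = 15625j³ + 13125j² + 3675j + 343 = 25(625j³ + 525j² + 147j + 13) + 18, so k³ ≡ 18 (mod 25).

(⟸) Conversely, suppose k³ ≡ 18 (mod 25). The only residue r in {0, …, 24} with r³ ≡ 18 (mod 25) is r = 7, so k ≡ 7 (mod 25).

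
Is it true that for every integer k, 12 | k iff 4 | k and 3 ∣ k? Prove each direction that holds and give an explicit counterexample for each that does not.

The biconditional holds.

(→) If 12 ∣ k, write k = 12q. Since 12 = 3·4, k = 4·(3q), so 4 ∣ k; and since 12 = 4·3, k = 3·(4q), so 3 ∣ k.

(←) Suppose 4 ∣ k and 3 ∣ k. Any common multiple of 4 and 3 is a multiple of their lcm; here gcd(4, 3) = 1, so lcm(4, 3) = 4·3 = 12, so 12 ∣ k.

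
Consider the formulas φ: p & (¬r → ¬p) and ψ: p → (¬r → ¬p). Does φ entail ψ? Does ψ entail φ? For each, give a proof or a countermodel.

Not equivalent: only (⇒) holds.

Forward direction. Assume the antecedent. If p is true, the antecedent forces (p = T, r = T), and p → (¬r → ¬p) holds there. If p is false, the antecedent cannot hold. Either way p → (¬r → ¬p) holds.

Converse. This fails. Under p = F, r = F, the left side is false but the right side is true.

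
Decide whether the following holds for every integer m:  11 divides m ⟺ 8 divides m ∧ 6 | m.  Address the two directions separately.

Forward direction. This fails: take m = 11. Certainly 11 ∣ 11, but 8 ∤ 11.

Converse. This fails: take m = 24. Both 8 ∣ 24 and 6 ∣ 24, yet 24 is not a multiple of 11 (since 24 = 2·11 + 2), so 11 ∤ 24.

Neither direction holds.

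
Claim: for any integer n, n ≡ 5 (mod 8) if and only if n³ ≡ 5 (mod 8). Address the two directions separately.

Forward direction. Suppose n ≡ 5 (mod 8). Write n = 8j + 5. Then (8j + 5)³ = 512j³ + 960j² + 600j + 125 = 8(64j³ + 120j² + 75j + 15) + 5, so n³ ≡ 5 (mod 8).

Converse. Suppose n³ ≡ 5 (mod 8). The only residue r in {0, …, 7} with r³ ≡ 5 (mod 8) is r = 5, so n ≡ 5 (mod 8).

The biconditional holds.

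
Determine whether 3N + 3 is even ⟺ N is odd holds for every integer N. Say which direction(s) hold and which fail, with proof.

Both directions hold; the statement is true.

[⇒] Suppose 3N + 3 is even. Since 3 is odd, 3N and N have the same parity, so 3N + 3 ≡ N + 3 (mod 2). As 3 is odd, 3N + 3 is even exactly when N is odd. Thus N is odd.

[⇐] Conversely, suppose N is odd; write N = 2j + 1. Then 3N + 3 = 3·(2j + 1) + 3 = 2·3j + 6, which is even.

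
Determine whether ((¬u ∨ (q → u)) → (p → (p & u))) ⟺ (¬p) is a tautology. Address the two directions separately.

The forward direction fails; the converse holds.

(⇒) This fails. Under q = F, u = T, p = T, the left side is true but the right side is false.

(⇐) Assume the antecedent. If q is true, the antecedent forces (q = T, u = F, p = F) or (q = T, u = T, p = F), and (¬u ∨ (q → u)) → (p → (p & u)) holds there. If q is false, the antecedent forces (q = F, u = F, p = F) or (q = F, u = T, p = F), and (¬u ∨ (q → u)) → (p → (p & u)) holds there. Either way (¬u ∨ (q → u)) → (p → (p & u)) holds.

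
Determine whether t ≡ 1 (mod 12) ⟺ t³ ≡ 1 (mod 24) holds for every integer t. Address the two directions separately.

(⟸) The residues r modulo 24 with r³ ≡ 1 (mod 24) are exactly {1}, and each is ≡ 1 (mod 12).

(⟹) This fails: take t = 13. Then 13 ≡ 1 (mod 12), but 13³ = 2197 ≡ 13 (mod 24), not 1.

The forward direction fails; the converse holds.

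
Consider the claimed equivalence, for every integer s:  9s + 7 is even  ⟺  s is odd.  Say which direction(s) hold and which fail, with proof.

Both directions hold; the statement is true.

(→) Suppose 9s + 7 is even. Since 9 is odd, 9s and s have the same parity, so 9s + 7 ≡ s + 7 (mod 2). As 7 is odd, 9s + 7 is even exactly when s is odd. Thus s is odd.

(←) Conversely, suppose s is odd; write s = 2j + 1. Then 9s + 7 = 9·(2j + 1) + 7 = 2·9j + 16, which is even.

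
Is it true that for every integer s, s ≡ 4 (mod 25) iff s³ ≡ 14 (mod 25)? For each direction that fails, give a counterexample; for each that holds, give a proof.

[⇐] Suppose s³ ≡ 14 (mod 25). The only residue r in {0, …, 24} with r³ ≡ 14 (mod 25) is r = 4, so s ≡ 4 (mod 25).

[⇒] Suppose s ≡ 4 (mod 25). Write s = 25j + 4. Then (25j + 4)³ = 15625j³ + 7500j² + 1200j + 64 = 25(625j³ + 300j² + 48j + 2) + 14, so s³ ≡ 14 (mod 25).

Both directions hold; the statement is true.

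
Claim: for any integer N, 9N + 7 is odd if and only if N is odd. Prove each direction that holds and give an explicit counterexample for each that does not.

Both directions fail.

(⇒) This fails: N = 6 gives 9N + 7 = 61, which is odd, but 6 is even, not odd.

(⇐) This also fails: N = 7 is odd, but 9N + 7 = 70 is even, not odd.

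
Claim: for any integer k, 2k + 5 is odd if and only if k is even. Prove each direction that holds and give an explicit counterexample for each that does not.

The forward direction fails; the converse holds.

(←) Suppose k is even. Since 2 is even, 2k is even for every k, so 2k + 5 has the same parity as 5, which is odd. Hence 2k + 5 is odd.

(→) This fails: take k = 5. Then 2k + 5 = 15, which is odd, yet k = 5 is odd, not even.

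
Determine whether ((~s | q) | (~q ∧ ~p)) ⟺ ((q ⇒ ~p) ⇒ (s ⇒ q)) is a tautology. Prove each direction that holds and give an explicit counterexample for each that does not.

(⇒) This fails. Under q = F, p = F, s = T, the left side is true but the right side is false.

(⇐) Assume the antecedent. If q is true, (~s | q) | (~q ∧ ~p) reduces to true regardless of the other variables. If q is false, the antecedent forces (q = F, p = F, s = F) or (q = F, p = T, s = F), and (~s | q) | (~q ∧ ~p) holds there. Either way (~s | q) | (~q ∧ ~p) holds.

The forward direction fails; the converse holds.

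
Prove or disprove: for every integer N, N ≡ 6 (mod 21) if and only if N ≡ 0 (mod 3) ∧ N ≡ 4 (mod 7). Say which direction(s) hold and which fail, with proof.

Neither implication holds.

(→) This fails: N = 6 gives 6 ≡ 6 (mod 21) but 6 ≡ 6 (mod 7), so the conjunction on the right does not hold.

(←) This fails: N = 18 satisfies both congruences on the right (18 ≡ 0 mod 3 and 18 ≡ 4 mod 7) yet 18 ≡ 18 (mod 21), not 6.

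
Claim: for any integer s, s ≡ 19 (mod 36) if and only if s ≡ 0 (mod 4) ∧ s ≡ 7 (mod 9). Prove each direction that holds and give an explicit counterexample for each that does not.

(⇒) This fails: s = 19 gives 19 ≡ 19 (mod 36) but 19 ≡ 3 (mod 4), so the conjunction on the right does not hold.

(⇐) This fails: s = 16 satisfies both congruences on the right (16 ≡ 0 mod 4 and 16 ≡ 7 mod 9) yet 16 ≡ 16 (mod 36), not 19.

Both directions fail.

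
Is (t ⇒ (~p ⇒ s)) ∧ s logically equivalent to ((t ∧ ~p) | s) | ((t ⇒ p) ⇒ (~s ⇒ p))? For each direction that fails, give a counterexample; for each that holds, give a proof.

Not equivalent: only (⇒) holds.

(⇒) Assume the antecedent. If t is true, the consequent reduces to true regardless of the other variables. If t is false, the antecedent forces (t = F, s = T, p = F) or (t = F, s = T, p = T), and the consequent holds there. Either way the consequent holds.

(⇐) This fails. Under t = T, s = F, p = F, the left side is false but the right side is true.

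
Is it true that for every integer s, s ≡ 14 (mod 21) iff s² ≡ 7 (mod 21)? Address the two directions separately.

(⇒) Suppose s ≡ 14 (mod 21). Write s = 21j + 14. Then (21j + 14)² = 441j² + 588j + 196 = 21(21j² + 28j + 9) + 7, so s² ≡ 7 (mod 21).

(⇐) This fails: take s = 7. Then 7² = 49 ≡ 7 (mod 21), yet 7 ≡ 7 (mod 21), not 14.

(⇒) holds; (⇐) fails.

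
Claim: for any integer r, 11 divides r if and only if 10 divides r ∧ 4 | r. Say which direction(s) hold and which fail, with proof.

Neither implication holds.

[⇒] This fails: take r = 11. Certainly 11 ∣ 11, but 10 ∤ 11.

[⇐] This fails: take r = 20. Both 10 ∣ 20 and 4 ∣ 20, yet 20 is not a multiple of 11 (since 20 = 1·11 + 9), so 11 ∤ 20.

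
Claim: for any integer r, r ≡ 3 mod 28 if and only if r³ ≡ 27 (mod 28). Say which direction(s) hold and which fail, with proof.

(→) Suppose r ≡ 3 mod 28. Write r = 28j + 3. Then (28j + 3)³ = 21952j³ + 7056j² + 756j + 27 = 28(784j³ + 252j² + 27j) + 27, so r³ ≡ 27 (mod 28).

(←) This fails: take r = 19. Then 19³ = 6859 ≡ 27 (mod 28), yet 19 ≡ 19 (mod 28), not 3.

The forward direction holds; the converse fails.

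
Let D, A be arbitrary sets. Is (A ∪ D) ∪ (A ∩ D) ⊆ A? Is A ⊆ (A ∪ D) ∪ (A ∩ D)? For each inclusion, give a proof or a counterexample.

(⊆) fails; (⊇) holds.

(⟸) Let x ∈ A. Then either x ∈ A and x ∉ D; or x ∈ D ∩ A. In each case x ∈ (A ∪ D) ∪ (A ∩ D), so A ⊆ (A ∪ D) ∪ (A ∩ D).

(⟹) This inclusion fails. Take D = {1}, A = ∅; then 1 ∈ (A ∪ D) ∪ (A ∩ D) but 1 ∉ A.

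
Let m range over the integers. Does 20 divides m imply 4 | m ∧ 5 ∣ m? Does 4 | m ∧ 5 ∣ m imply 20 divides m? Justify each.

(⇒) If 20 ∣ m, write m = 20q. Since 20 = 5·4, m = 4·(5q), so 4 ∣ m; and since 20 = 4·5, m = 5·(4q), so 5 ∣ m.

(⇐) Suppose 4 ∣ m and 5 ∣ m. Any common multiple of 4 and 5 is a multiple of their lcm; here gcd(4, 5) = 1, so lcm(4, 5) = 4·5 = 20, so 20 ∣ m.

Both directions hold; the statement is true.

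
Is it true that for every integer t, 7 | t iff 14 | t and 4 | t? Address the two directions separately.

Not equivalent: only (⇐) holds.

[⇐] Suppose 14 ∣ t and 4 ∣ t. Any common multiple of 14 and 4 is a multiple of their lcm; here lcm(14, 4) = 14·4/gcd(14, 4) = 56/2 = 28, so 28 ∣ t. Since 7 ∣ 28, it follows that 7 ∣ t.

[⇒] This fails: take t = 7. Certainly 7 ∣ 7, but 14 ∤ 7.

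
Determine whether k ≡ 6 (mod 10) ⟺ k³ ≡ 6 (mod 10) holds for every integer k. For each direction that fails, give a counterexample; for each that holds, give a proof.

Forward direction. Suppose k ≡ 6 (mod 10). Write k = 10j + 6. Then (10j + 6)³ = 1000j³ + 1800j² + 1080j + 216 = 10(100j³ + 180j² + 108j + 21) + 6, so k³ ≡ 6 (mod 10).

Converse. For the converse, argue contrapositively. If k ≢ 6 (mod 10), then k is congruent to one of 0, 1, 2, 3, 4, 5, 7, 8, 9 modulo 10, and these give k³ ≡ 0, 1, 8, 7, 4, 5, 3, 2, 9 respectively — never 6.

Equivalent; both directions hold.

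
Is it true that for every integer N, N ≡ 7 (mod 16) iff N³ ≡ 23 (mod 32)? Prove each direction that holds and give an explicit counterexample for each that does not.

Not equivalent: only (⇐) holds.

Forward direction. This fails: take N = 23. Then 23 ≡ 7 (mod 16), but 23³ = 12167 ≡ 7 (mod 32), not 23.

Converse. The residues r modulo 32 with r³ ≡ 23 (mod 32) are exactly {7}, and each is ≡ 7 (mod 16).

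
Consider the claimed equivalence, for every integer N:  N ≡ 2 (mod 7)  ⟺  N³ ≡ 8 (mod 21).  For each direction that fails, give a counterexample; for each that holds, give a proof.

[⇒] This fails: take N = 9. Then 9 ≡ 2 (mod 7), but 9³ = 729 ≡ 15 (mod 21), not 8.

[⇐] This fails: take N = 8. Then 8³ = 512 ≡ 8 (mod 21), yet 8 ≡ 1 (mod 7), not 2.

(⇒) fails and (⇐) fails.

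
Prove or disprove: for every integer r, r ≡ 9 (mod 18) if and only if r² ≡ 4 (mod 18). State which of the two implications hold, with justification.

(⟹) This fails: take r = 9. Then 9 ≡ 9 (mod 18), but 9² = 81 ≡ 9 (mod 18), not 4.

(⟸) This fails: take r = 2. Then 2² = 4 ≡ 4 (mod 18), yet 2 ≡ 2 (mod 18), not 9.

(⇒) fails and (⇐) fails.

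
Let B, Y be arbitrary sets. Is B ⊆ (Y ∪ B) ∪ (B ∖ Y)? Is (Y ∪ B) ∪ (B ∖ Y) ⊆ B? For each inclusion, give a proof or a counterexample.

Forward inclusion. Let x ∈ B. Then either x ∈ B and x ∉ Y; or x ∈ B ∩ Y. In each case x ∈ (Y ∪ B) ∪ (B ∖ Y), so B ⊆ (Y ∪ B) ∪ (B ∖ Y).

Reverse inclusion. This inclusion fails. Take B = ∅, Y = {1}; then 1 ∈ (Y ∪ B) ∪ (B ∖ Y) but 1 ∉ B.

The sets are not equal: only the forward inclusion holds.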